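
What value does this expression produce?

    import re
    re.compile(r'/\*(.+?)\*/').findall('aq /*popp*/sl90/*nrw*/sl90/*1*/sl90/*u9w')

['popp', 'nrw', '1']

Matches: at [3:11] match '/*popp*/', group 1 = 'popp'; at [15:22] match '/*nrw*/', group 1 = 'nrw'; at [26:31] match '/*1*/', group 1 = '1'.
Because there's exactly one group, `findall` drops the full match and keeps group 1 from each hit.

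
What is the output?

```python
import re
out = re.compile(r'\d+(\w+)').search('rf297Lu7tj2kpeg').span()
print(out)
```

The pattern matches one or more of a digit; then one or more of a word character (captured).
`search` walks the string left to right and returns the first match it finds.
The match spans [2:15] → '297Lu7tj2kpeg'.
Captured: group 1 = 'Lu7tj2kpeg'.

(2, 15)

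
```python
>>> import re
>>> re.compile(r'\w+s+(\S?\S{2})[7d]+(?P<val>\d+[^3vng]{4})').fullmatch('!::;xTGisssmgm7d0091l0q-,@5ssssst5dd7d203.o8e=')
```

`re.fullmatch` requires the pattern to consume the entire string.
Here there's no way to consume every character, so the call returns None.

None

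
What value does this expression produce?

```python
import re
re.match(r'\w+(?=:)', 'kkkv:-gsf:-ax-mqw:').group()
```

'kkkv'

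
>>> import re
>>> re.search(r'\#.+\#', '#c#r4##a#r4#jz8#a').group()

'#c#r4##a#r4#jz8#'

`search` walks the string left to right and returns the first match it finds.
The match spans [0:16] → '#c#r4##a#r4#jz8#'.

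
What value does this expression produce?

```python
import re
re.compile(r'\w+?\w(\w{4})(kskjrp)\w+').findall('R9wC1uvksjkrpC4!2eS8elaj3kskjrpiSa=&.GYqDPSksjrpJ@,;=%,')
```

[('laj3', 'kskjrp')]

The pattern matches one or more of a word character (lazy); then a word character; then exactly 4 of a word character (captured); then the literal 'ksk', then the literal 'jrp' (captured); then one or more of a word character.
Scanning left to right: at [16:34] match '2eS8elaj3kskjrpiSa', groups = ('laj3', 'kskjrp').
`findall` packs the 2 group values into a tuple for every match.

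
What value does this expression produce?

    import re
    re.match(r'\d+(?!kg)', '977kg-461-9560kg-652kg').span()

(0, 2)

The negative lookahead/lookbehind blocks any match where the forbidden context is present.
`match` is anchored at position 0; if the pattern doesn't fit there, it returns None.
The match spans [0:2] → '97'.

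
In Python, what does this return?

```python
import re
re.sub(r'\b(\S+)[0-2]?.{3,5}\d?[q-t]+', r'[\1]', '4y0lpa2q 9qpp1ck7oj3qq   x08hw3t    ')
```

Pattern: a word boundary (`\b`, zero-width); then one or more of a non-whitespace character (captured); then optionally a character in [0-2], then 3 to 5 of any character; then optionally a digit, then one or more of a character in [q-t].
Matches: at [0:11] → '4y0lpa2q 9q'; at [25:32] → 'x08hw3t'.
Each match is replaced using the text its own group 1 captured.

'[4y0lpa2]pp1ck7oj3qq   [x08]    '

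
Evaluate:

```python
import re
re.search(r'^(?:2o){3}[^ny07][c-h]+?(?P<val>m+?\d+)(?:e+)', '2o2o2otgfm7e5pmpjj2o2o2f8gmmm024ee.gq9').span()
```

(0, 12)

The pattern matches anchored at the start of the string; then the literal '2o' repeated 3 times, then any character except [ny07]; then one or more of a character in [c-h] (lazy); then one or more of the literal 'm' (lazy), then one or more of a digit (captured as 'val'); then one or more of a literal 'e' (non-capturing group).
`re.search` tries every starting position until one works.
The match spans [0:12] → '2o2o2otgfm7e'.
Captured: group 1 = 'm7'.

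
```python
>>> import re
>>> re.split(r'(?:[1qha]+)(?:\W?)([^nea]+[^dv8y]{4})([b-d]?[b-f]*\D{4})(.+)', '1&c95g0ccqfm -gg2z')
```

['', 'c95g0ccqfm', ' -gg', '2z', '']

The pattern matches one or more of one of [1qha] (non-capturing group); then optionally a non-word character (non-capturing group); then one or more of any character except [nea], then exactly 4 of any character except [dv8y] (captured); then optionally a character in [b-d], then zero or more of a character in [b-f], then exactly 4 of a non-digit (captured); then one or more of any character (captured).
Matches to split on: at [0:18] → '1&c95g0ccqfm -gg2z'.
With a capturing group present, the delimiter's captured portion is kept in the result list.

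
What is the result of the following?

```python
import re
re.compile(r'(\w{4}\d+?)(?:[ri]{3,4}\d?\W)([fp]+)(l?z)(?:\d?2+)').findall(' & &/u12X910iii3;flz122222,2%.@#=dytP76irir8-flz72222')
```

With 3 capturing groups, `findall` returns a 3-tuple per match.

[('u12X910', 'f', 'lz'), ('dytP76', 'f', 'lz')]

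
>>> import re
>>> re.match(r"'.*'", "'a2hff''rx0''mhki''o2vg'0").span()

`re.match` won't scan ahead — the pattern has to work from the very first character.
The match spans [0:24] → "'a2hff''rx0''mhki''o2vg'".

(0, 24)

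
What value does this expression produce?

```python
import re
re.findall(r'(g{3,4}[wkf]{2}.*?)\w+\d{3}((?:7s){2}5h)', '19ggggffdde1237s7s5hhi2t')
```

[('ggggff', '7s7s5h')]

Because the quantifier is non-greedy, it stops expanding at the earliest point where the rest of the pattern can succeed.
With 2 capturing groups, `findall` returns a 2-tuple per match.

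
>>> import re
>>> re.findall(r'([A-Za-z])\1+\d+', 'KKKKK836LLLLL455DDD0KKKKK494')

The backreference `\1` re-matches whatever the first group consumed, character for character.
`findall` collects group 1 from each match (4 total).

['K', 'L', 'D', 'K']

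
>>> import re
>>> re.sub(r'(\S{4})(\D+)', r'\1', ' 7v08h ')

' 7v08'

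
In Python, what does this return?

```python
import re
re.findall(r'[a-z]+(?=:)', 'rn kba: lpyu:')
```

['kba', 'lpyu']

The `(?=…)`/`(?<=…)` assertion just peeks at neighbouring text; it doesn't advance the match position.
Walking the string: at [3:6] → 'kba'; at [8:12] → 'lpyu'.
Since nothing is captured, `findall` lists the 2 matched substrings directly.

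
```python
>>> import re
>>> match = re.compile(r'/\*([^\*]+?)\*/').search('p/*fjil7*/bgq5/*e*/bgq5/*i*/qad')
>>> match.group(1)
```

'fjil7'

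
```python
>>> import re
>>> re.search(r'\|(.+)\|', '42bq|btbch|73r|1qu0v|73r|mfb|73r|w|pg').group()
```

'|btbch|73r|1qu0v|73r|mfb|73r|w|'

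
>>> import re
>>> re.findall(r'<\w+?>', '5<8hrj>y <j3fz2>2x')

Scanning left to right: at [1:7] → '<8hrj>'; at [9:16] → '<j3fz2>'.
`findall` yields the raw match text (2 of them) because the pattern has no groups.

['<8hrj>', '<j3fz2>']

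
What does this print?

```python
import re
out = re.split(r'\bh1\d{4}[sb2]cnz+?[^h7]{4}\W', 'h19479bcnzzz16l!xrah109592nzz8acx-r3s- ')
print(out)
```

`split` removes every match and returns the 2 fragments in between.

['', 'xrah109592nzz8acx-r3s- ']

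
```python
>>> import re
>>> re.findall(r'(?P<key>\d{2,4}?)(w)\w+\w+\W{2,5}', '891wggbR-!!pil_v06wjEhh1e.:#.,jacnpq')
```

[('891', 'w'), ('06', 'w')]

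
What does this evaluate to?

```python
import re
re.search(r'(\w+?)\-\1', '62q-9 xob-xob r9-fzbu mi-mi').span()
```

The backreference `\1` re-matches whatever the first group consumed, character for character.
Unlike `match`, `search` isn't anchored — it looks for the pattern anywhere in the string.
The match spans [6:13] → 'xob-xob'.
Captured: group 1 = 'xob'.

(6, 13)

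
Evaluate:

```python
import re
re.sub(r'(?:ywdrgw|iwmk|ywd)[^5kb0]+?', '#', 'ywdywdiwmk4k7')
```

Every occurrence is swapped for '#'.

'#wd#k7'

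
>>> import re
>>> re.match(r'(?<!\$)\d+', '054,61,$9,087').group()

'054'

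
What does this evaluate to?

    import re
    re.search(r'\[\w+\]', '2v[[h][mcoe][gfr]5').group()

`search` walks the string left to right and returns the first match it finds.
The match spans [3:6] → '[h]'.

'[h]'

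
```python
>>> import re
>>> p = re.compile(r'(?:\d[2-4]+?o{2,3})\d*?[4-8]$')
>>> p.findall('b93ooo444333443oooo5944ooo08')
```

`findall` yields the raw match text (1 of them) because the pattern has no groups.

['944ooo08']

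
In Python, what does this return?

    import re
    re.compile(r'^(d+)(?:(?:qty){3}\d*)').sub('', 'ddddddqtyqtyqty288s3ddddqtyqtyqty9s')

Pattern: anchored at the start of the string; then one or more of a literal 'd' (captured); then the literal 'qty' repeated 3 times, then zero or more of a digit (non-capturing group).
Matches: at [0:18] → 'ddddddqtyqtyqty288'.
Every occurrence is swapped for ''.

's3ddddqtyqtyqty9s'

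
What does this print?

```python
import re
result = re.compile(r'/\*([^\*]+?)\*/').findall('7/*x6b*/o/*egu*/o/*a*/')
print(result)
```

['x6b', 'egu', 'a']

One capturing group, so `findall` returns just the captured substring from each match — 3 in all.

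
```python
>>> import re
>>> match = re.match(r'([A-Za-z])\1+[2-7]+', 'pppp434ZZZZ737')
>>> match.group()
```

'pppp434'

After group 1 captures some text, `\1` only succeeds where that same text appears again.
`re.match` only tries the pattern at the start of the string.
The match spans [0:7] → 'pppp434'.
Captured: group 1 = 'p'.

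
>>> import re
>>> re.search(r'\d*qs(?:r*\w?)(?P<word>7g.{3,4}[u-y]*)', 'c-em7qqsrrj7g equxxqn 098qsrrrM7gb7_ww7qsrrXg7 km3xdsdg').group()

The match spans [6:19] → 'qsrrj7g equxx'.

'qsrrj7g equxx'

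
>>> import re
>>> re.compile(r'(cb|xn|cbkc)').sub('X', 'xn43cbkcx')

'X43Xkcx'

`|` is ordered: at each position the engine commits to the first alternative that works.
Matches: at [0:2] → 'xn'; at [4:6] → 'cb'.
Every occurrence is swapped for 'X'.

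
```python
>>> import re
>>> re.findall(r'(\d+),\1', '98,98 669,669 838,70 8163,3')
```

After group 1 captures some text, `\1` only succeeds where that same text appears again.
Matches: at [0:5] match '98,98', group 1 = '98'; at [6:13] match '669,669', group 1 = '669'; at [24:27] match '3,3', group 1 = '3'.
One capturing group, so `findall` returns just the captured substring from each match — 3 in all.

['98', '669', '3']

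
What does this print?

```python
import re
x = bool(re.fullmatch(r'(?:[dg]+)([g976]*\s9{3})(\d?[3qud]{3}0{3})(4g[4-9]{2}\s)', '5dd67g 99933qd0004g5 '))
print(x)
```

Pattern: one or more of one of [dg] (non-capturing group); then zero or more of one of [g976], then whitespace, then exactly 3 of a literal '9' (captured); then optionally a digit, then exactly 3 of one of [3qud], then exactly 3 of a literal '0' (captured); then the literal '4g', then exactly 2 of a character in [4-9], then whitespace (captured).
For `fullmatch`, every character of the input must be accounted for by the pattern.
Here the string isn't matched end-to-end, so the call returns None, and `bool(None)` is False.

False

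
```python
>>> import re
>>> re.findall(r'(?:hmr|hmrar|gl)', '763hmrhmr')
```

With no groups in the pattern, `findall` gives back each whole match — 2 here.

['hmr', 'hmr']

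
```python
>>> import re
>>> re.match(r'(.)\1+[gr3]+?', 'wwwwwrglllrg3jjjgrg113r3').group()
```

`match` is anchored at position 0; if the pattern doesn't fit there, it returns None.
The match spans [0:6] → 'wwwwwr'.

'wwwwwr'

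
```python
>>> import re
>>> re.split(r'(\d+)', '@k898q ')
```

This matches one or more of a digit (captured).
Matches to split on: at [2:5] → '898'.
The group in the pattern means `split` returns the separators' captures alongside the pieces.

['@k', '898', 'q ']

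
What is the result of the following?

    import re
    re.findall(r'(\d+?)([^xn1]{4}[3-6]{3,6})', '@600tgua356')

This matches one or more of a digit (lazy) (captured); then exactly 4 of any character except [xn1], then 3 to 6 of a character in [3-6] (captured).
`findall` packs the 2 group values into a tuple for every match.

[('600', 'tgua356')]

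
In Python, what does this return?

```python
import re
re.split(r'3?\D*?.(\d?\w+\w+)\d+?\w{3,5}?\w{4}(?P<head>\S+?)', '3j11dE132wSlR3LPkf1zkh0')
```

This matches optionally the literal '3', then zero or more of a non-digit (lazy), then any character; then optionally a digit, then one or more of a word character, then one or more of a word character (captured); then one or more of a digit (lazy), then 3 to 5 of a word character (lazy), then exactly 4 of a word character; then one or more of a non-whitespace character (lazy) (captured as 'head').
With the lazy modifier that quantifier settles for the fewest repetitions that let the rest of the pattern succeed (the atoms after it are unaffected and can still be greedy).
Matches to split on: at [0:22] → '3j11dE132wSlR3LPkf1zkh'.
Because the pattern has a capturing group, `split` also inserts each captured text between the pieces.

['', '11dE132wSlR', 'h', '0']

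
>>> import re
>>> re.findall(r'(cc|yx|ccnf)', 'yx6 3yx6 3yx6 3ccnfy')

`|` is ordered: at each position the engine commits to the first alternative that works.
One capturing group, so `findall` returns just the captured substring from each match — 4 in all.

['yx', 'yx', 'yx', 'cc']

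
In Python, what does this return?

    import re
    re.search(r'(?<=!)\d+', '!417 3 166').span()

Because the assertion is zero-width, the text it checks is not consumed and won't appear in the result.
The match spans [1:4] → '417'.

(1, 4)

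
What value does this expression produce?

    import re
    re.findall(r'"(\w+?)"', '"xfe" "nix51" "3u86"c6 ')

Walking the string: at [0:5] match '"xfe"', group 1 = 'xfe'; at [6:13] match '"nix51"', group 1 = 'nix51'; at [14:20] match '"3u86"', group 1 = '3u86'.
Because there's exactly one group, `findall` drops the full match and keeps group 1 from each hit.

['xfe', 'nix51', '3u86']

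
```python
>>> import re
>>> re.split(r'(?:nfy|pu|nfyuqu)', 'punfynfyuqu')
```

The regex engine tests alternatives in the order written; an earlier branch that matches wins even if a later one would match more.
`split` removes every match and returns the 4 fragments in between.

['', '', '', 'uqu']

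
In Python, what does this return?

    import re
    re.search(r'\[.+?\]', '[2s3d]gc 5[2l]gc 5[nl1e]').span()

Because the quantifier is non-greedy, it stops expanding at the earliest point where the rest of the pattern can succeed.
The match spans [0:6] → '[2s3d]'.

(0, 6)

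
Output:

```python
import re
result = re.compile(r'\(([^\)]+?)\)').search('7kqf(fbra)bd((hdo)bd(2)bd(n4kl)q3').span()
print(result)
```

(4, 10)

`re.search` tries every starting position until one works.
The match spans [4:10] → '(fbra)'.
Captured: group 1 = 'fbra'.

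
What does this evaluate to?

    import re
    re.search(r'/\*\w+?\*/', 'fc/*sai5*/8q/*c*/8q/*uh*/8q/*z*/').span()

The match spans [2:10] → '/*sai5*/'.

(2, 10)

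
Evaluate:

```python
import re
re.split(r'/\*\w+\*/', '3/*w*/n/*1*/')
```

`split` removes every match and returns the 3 fragments in between.

['3', 'n', '']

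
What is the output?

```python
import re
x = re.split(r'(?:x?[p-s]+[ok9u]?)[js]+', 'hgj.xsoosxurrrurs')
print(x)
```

['hgj.xsoosxurrru', '']

The string is cut at each match, leaving 2 pieces.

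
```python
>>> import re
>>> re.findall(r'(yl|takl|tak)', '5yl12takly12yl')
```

['yl', 'takl', 'yl']

The regex engine tests alternatives in the order written; an earlier branch that matches wins even if a later one would match more.
Scanning left to right: at [1:3] match 'yl', group 1 = 'yl'; at [5:9] match 'takl', group 1 = 'takl'; at [12:14] match 'yl', group 1 = 'yl'.
One capturing group, so `findall` returns just the captured substring from each match — 3 in all.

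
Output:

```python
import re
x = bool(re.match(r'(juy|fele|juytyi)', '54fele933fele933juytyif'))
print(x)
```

`re.match` only tries the pattern at the start of the string.
Here the pattern fails at index 0, so the call returns None, and `bool(None)` is False.

False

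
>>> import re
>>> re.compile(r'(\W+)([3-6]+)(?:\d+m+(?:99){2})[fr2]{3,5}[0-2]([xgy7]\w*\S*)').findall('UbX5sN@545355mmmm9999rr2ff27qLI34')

Pattern: one or more of a non-word character (captured); then one or more of a character in [3-6] (captured); then one or more of a digit, then one or more of the literal 'm', then the literal '99' repeated 2 times (non-capturing group); then 3 to 5 of one of [fr2], then a character in [0-2]; then one of [xgy7], then zero or more of a word character, then zero or more of a non-whitespace character (captured).
Walking the string: at [6:33] match '@545355mmmm9999rr2ff27qLI34', groups = ('@', '54535', '7qLI34').
With 3 capturing groups, `findall` returns a 3-tuple per match.

[('@', '54535', '7qLI34')]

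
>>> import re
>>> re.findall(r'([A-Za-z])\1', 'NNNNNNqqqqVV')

['N', 'N', 'N', 'q', 'q', 'V']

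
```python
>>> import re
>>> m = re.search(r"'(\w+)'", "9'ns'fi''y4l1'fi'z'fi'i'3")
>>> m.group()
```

"'ns'"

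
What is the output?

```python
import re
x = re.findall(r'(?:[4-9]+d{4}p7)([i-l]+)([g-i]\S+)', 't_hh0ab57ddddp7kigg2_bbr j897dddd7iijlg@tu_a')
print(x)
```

[('ki', 'gg2_bbr')]

2 groups means the one result is a tuple of 2 captured strings — 1 here.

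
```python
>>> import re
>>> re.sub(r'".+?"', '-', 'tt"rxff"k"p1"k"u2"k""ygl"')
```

'tt-k-k-k-'

Lazy quantifiers expand one character at a time until the remainder of the pattern can match.
Matches: at [2:8] → '"rxff"'; at [9:13] → '"p1"'; at [14:18] → '"u2"'; at [19:25] → '""ygl"'.
Every occurrence is swapped for '-'.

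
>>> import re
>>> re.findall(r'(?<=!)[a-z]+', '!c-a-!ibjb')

['c', 'ibjb']

The `(?=…)`/`(?<=…)` assertion just peeks at neighbouring text; it doesn't advance the match position.
With no groups in the pattern, `findall` gives back each whole match — 2 here.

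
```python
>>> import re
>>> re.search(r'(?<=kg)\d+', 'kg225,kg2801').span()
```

(2, 5)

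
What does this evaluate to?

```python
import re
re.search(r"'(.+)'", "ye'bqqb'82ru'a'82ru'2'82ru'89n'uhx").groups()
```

("bqqb'82ru'a'82ru'2'82ru'89n",)

The match spans [2:31] → "'bqqb'82ru'a'82ru'2'82ru'89n'".
Captured: group 1 = "bqqb'82ru'a'82ru'2'82ru'89n".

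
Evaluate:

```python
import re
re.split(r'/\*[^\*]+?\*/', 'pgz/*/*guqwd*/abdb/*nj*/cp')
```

['pgz/*', 'abdb', 'cp']

Matches to split on: at [5:14] → '/*guqwd*/'; at [18:24] → '/*nj*/'.
Each match becomes a cut point; 3 segments remain.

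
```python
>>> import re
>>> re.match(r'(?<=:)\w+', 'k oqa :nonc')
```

None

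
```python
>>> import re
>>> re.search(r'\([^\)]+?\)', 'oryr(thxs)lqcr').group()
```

'(thxs)'

`re.search` tries every starting position until one works.
The match spans [4:10] → '(thxs)'.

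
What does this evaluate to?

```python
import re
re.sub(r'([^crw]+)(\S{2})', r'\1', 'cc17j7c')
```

'cc17j'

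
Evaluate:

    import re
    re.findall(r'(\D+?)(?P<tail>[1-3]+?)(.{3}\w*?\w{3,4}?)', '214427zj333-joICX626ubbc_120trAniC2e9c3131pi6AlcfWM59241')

This matches one or more of a non-digit (lazy) (captured); then one or more of a character in [1-3] (lazy) (captured as 'tail'); then exactly 3 of any character, then zero or more of a word character (lazy), then 3 to 4 of a word character (lazy) (captured).
With the lazy modifier that quantifier settles for the fewest repetitions that let the rest of the pattern succeed (the atoms after it are unaffected and can still be greedy).
Matches: at [6:15] match 'zj333-joI', groups = ('zj', '3', '33-joI'); at [20:32] match 'ubbc_120trAn', groups = ('ubbc_', '1', '20trAn'); at [32:41] match 'iC2e9c313', groups = ('iC', '2', 'e9c313').
3 groups means each result is a tuple of 3 captured strings — 3 here.

[('zj', '3', '33-joI'), ('ubbc_', '1', '20trAn'), ('iC', '2', 'e9c313')]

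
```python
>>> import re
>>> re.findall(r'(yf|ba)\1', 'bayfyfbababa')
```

The backreference `\1` re-matches whatever the first group consumed, character for character.
Scanning left to right: at [2:6] match 'yfyf', group 1 = 'yf'; at [6:10] match 'baba', group 1 = 'ba'.
`findall` collects group 1 from each match (2 total).

['yf', 'ba']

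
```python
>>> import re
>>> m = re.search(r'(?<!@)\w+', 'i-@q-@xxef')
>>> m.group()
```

A negative assertion filters positions out without eating any characters.
The match spans [0:1] → 'i'.

'i'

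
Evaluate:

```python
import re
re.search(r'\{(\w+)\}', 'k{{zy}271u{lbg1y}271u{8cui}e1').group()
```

Unlike `match`, `search` isn't anchored — it looks for the pattern anywhere in the string.
The match spans [2:6] → '{zy}'.
Captured: group 1 = 'zy'.

'{zy}'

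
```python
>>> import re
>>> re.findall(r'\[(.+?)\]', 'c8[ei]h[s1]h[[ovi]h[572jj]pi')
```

['ei', 's1', '[ovi', '572jj']

A non-greedy quantifier consumes as few characters as it can — just enough that the remainder of the pattern still matches from where it stops; whatever follows it matches normally.
With a single group, `findall` returns only what that group captured — 4 items.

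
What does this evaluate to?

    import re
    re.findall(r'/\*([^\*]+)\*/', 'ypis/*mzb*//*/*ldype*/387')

['mzb', 'ldype']

Because there's exactly one group, `findall` drops the full match and keeps group 1 from each hit.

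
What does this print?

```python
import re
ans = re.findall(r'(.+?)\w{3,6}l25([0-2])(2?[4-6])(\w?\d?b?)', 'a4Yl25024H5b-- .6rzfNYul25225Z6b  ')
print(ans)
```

[('a4Yl25024H5b-- .6', '2', '25', 'Z6b')]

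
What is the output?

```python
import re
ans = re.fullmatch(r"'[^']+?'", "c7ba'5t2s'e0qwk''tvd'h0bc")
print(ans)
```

None

`fullmatch` succeeds only if the pattern covers the string from start to end.
Here there's no way to consume every character, so the call returns None.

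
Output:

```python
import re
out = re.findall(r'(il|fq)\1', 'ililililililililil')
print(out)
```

['il', 'il', 'il', 'il']

After group 1 captures some text, `\1` only succeeds where that same text appears again.
Matches: at [0:4] match 'ilil', group 1 = 'il'; at [4:8] match 'ilil', group 1 = 'il'; at [8:12] match 'ilil', group 1 = 'il'; at [12:16] match 'ilil', group 1 = 'il'.
With a single group, `findall` returns only what that group captured — 4 items.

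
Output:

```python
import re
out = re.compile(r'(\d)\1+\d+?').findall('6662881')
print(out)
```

`\1` has to match the exact text group 1 already captured.
Walking the string: at [0:4] match '6662', group 1 = '6'; at [4:7] match '881', group 1 = '8'.
`findall` collects group 1 from each match (2 total).

['6', '8']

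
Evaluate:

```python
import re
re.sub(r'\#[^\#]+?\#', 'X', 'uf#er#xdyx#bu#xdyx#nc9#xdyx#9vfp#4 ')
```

'ufXxdyxXxdyxXxdyxX4 '

Matches: at [2:6] → '#er#'; at [10:14] → '#bu#'; at [18:23] → '#nc9#'; at [27:33] → '#9vfp#'.
Each match is replaced by 'X'.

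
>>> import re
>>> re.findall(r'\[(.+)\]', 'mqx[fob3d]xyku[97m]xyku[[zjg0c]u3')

Matches: at [3:31] match '[fob3d]xyku[97m]xyku[[zjg0c]', group 1 = 'fob3d]xyku[97m]xyku[[zjg0c'.
Because there's exactly one group, `findall` drops the full match and keeps group 1 from the one hit.

['fob3d]xyku[97m]xyku[[zjg0c']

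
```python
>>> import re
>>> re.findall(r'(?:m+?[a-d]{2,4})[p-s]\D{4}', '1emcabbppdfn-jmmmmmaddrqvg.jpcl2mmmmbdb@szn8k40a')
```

This matches one or more of the literal 'm' (lazy), then 2 to 4 of a character in [a-d] (non-capturing group); then a character in [p-s], then exactly 4 of a non-digit.
With no groups in the pattern, `findall` gives back each whole match — 2 here.

['mcabbppdfn', 'mmmmmaddrqvg.']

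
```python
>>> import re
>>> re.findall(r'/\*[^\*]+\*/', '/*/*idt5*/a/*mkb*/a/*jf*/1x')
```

['/*idt5*/', '/*mkb*/', '/*jf*/']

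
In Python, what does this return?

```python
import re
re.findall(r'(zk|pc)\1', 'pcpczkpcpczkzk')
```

['pc', 'pc', 'zk']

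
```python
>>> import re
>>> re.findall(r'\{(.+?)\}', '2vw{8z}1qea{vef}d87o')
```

Because the quantifier is non-greedy, it stops expanding at the earliest point where the rest of the pattern can succeed.
Scanning left to right: at [3:7] match '{8z}', group 1 = '8z'; at [11:16] match '{vef}', group 1 = 'vef'.
With a single group, `findall` returns only what that group captured — 2 items.

['8z', 'vef']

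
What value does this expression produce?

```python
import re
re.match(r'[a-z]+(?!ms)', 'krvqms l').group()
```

The negative lookaround is zero-width — it rules out positions where the adjacent text would match, without consuming anything.
With `match`, the pattern is implicitly anchored at the beginning.
The match spans [0:6] → 'krvqms'.

'krvqms'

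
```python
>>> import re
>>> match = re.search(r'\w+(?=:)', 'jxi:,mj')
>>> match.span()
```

(0, 3)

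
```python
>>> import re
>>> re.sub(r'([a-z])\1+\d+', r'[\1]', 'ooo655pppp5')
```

'[o][p]'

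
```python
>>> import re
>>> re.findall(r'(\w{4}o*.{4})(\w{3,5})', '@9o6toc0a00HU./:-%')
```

Pattern: exactly 4 of a word character, then zero or more of a literal 'o', then exactly 4 of any character (captured); then 3 to 5 of a word character (captured).
Matches: at [1:13] match '9o6toc0a00HU', groups = ('9o6toc0a0', '0HU').
Multiple groups make `findall` return tuples — one 2-tuple for the one match.

[('9o6toc0a0', '0HU')]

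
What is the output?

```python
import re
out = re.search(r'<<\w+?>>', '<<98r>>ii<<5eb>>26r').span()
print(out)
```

(0, 7)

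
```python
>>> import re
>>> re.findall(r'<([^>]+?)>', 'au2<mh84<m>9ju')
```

['mh84<m']

Matches: at [3:11] match '<mh84<m>', group 1 = 'mh84<m'.
With a single group, `findall` returns only what that group captured — 1 item.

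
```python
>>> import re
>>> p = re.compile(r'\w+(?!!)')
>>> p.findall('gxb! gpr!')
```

['gx', 'gp']

Because the assertion is negative and zero-width, positions next to the forbidden text are skipped.
With no groups in the pattern, `findall` gives back each whole match — 2 here.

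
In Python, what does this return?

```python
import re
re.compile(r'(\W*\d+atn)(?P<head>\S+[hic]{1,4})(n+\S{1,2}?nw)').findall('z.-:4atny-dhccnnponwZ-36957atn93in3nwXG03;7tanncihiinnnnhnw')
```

[('.-:4atn', 'y-dhccnnponwZ-36957atn93in3nwXG03;7tanncihii', 'nnnnhnw')]

The pattern matches zero or more of a non-word character, then one or more of a digit, then the literal 'atn' (captured); then one or more of a non-whitespace character, then 1 to 4 of one of [hic] (captured as 'head'); then one or more of a literal 'n', then 1 to 2 of a non-whitespace character (lazy), then the literal 'nw' (captured).
Scanning left to right: at [1:59] match '.-:4atny-dhccnnponwZ-36957atn93in3nwXG03;7tanncihiinnnnhnw', groups = ('.-:4atn', 'y-dhccnnponwZ-36957atn93in3nwXG03;7tanncihii', 'nnnnhnw').
`findall` packs the 3 group values into a tuple for every match.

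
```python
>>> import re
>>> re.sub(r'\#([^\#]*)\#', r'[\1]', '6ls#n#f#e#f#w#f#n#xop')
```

'6ls[n]f[e]f[w]f[n]xop'

Each match is replaced using the text its own group 1 captured.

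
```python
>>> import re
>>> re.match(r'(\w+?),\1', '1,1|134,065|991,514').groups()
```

The backreference `\1` re-matches whatever the first group consumed, character for character.
`match` is anchored at position 0; if the pattern doesn't fit there, it returns None.
The match spans [0:3] → '1,1'.
Captured: group 1 = '1'.

('1',)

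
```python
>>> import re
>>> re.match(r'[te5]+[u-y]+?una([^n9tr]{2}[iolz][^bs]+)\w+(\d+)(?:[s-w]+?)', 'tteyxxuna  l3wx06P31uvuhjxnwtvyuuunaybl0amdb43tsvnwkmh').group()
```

The pattern matches one or more of one of [te5], then one or more of a character in [u-y] (lazy), then the literal 'una'; then exactly 2 of any character except [n9tr], then one of [iolz], then one or more of any character except [bs] (captured); then one or more of a word character; then one or more of a digit (captured); then one or more of a character in [s-w] (lazy) (non-capturing group).
`re.match` only tries the pattern at the start of the string.
The match spans [0:47] → 'tteyxxuna  l3wx06P31uvuhjxnwtvyuuunaybl0amdb43t'.
Captured: group 1 = '  l3wx06P31uvuhjxnwtvyuuunay', group 2 = '3'.

'tteyxxuna  l3wx06P31uvuhjxnwtvyuuunaybl0amdb43t'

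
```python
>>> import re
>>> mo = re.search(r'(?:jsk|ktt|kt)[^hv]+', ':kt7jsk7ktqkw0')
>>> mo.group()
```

'kt7jsk7ktqkw0'

`re.search` scans for the first position where the pattern succeeds.
The match spans [1:14] → 'kt7jsk7ktqkw0'.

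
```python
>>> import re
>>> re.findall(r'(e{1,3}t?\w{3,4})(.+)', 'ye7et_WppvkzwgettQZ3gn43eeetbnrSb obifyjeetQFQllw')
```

[('e7et_', 'WppvkzwgettQZ3gn43eeetbnrSb obifyjeetQFQllw')]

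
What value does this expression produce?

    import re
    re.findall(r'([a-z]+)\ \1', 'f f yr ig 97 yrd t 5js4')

['f']

`\1` has to match the exact text group 1 already captured.
`findall` collects group 1 from the one match (1 total).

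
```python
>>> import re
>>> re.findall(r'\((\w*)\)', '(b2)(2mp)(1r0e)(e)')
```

['b2', '2mp', '1r0e', 'e']

Scanning left to right: at [0:4] match '(b2)', group 1 = 'b2'; at [4:9] match '(2mp)', group 1 = '2mp'; at [9:15] match '(1r0e)', group 1 = '1r0e'; at [15:18] match '(e)', group 1 = 'e'.
One capturing group, so `findall` returns just the captured substring from each match — 4 in all.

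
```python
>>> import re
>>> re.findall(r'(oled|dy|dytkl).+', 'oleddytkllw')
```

['oled']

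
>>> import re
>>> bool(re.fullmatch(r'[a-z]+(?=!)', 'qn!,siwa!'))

The lookaround is zero-width — it requires the adjacent text to match without consuming it, so the asserted text isn't part of the match.
`fullmatch` succeeds only if the pattern covers the string from start to end.
Here the string isn't matched end-to-end, so the call returns None, and `bool(None)` is False.

False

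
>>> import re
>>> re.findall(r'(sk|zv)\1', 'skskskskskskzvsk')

['sk', 'sk', 'sk']

After group 1 captures some text, `\1` only succeeds where that same text appears again.
Matches: at [0:4] match 'sksk', group 1 = 'sk'; at [4:8] match 'sksk', group 1 = 'sk'; at [8:12] match 'sksk', group 1 = 'sk'.
With a single group, `findall` returns only what that group captured — 3 items.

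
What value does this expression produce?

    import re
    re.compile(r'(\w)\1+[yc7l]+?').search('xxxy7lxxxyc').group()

'xxxy'

A backreference is literal: `\1` must see the identical characters the first group matched.
`search` walks the string left to right and returns the first match it finds.
The match spans [0:4] → 'xxxy'.
Captured: group 1 = 'x'.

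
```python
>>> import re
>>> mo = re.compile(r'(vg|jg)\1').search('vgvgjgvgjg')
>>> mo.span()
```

`\1` is not a pattern — it's the concrete string captured by group 1, re-applied verbatim.
`re.search` scans for the first position where the pattern succeeds.
The match spans [0:4] → 'vgvg'.
Captured: group 1 = 'vg'.

(0, 4)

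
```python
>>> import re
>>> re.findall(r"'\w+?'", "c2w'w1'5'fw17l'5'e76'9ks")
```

["'w1'", "'fw17l'", "'e76'"]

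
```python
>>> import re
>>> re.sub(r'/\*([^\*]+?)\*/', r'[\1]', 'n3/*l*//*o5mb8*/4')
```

'n3[l][o5mb8]4'

Matches: at [2:7] → '/*l*/'; at [7:16] → '/*o5mb8*/'.
`\1` in the replacement pulls in group 1's text for each match.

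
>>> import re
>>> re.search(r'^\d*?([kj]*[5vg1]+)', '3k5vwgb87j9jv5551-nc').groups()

('k5v',)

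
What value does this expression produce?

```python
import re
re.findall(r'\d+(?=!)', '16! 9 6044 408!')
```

Because the assertion is zero-width, the text it checks is not consumed and won't appear in the result.
Walking the string: at [0:2] → '16'; at [11:14] → '408'.
No capturing groups, so `findall` returns the 2 full match strings.

['16', '408']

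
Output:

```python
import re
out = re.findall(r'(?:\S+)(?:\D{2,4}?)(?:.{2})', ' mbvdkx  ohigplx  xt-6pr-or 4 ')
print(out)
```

['mbvdkx  oh', 'igplx  xt', '-6pr-or 4 ']

This matches one or more of a non-whitespace character (non-capturing group); then 2 to 4 of a non-digit (lazy) (non-capturing group); then exactly 2 of any character (non-capturing group).
Matches: at [1:11] → 'mbvdkx  oh'; at [11:20] → 'igplx  xt'; at [20:30] → '-6pr-or 4 '.
No capturing groups, so `findall` returns the 3 full match strings.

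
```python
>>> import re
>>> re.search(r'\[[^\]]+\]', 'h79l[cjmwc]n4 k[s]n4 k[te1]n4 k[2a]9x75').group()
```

'[cjmwc]'

`re.search` tries every starting position until one works.
The match spans [4:11] → '[cjmwc]'.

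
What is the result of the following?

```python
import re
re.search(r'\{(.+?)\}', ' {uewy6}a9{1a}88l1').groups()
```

A non-greedy quantifier consumes as few characters as it can — just enough that the remainder of the pattern still matches from where it stops; whatever follows it matches normally.
Unlike `match`, `search` isn't anchored — it looks for the pattern anywhere in the string.
The match spans [1:8] → '{uewy6}'.
Captured: group 1 = 'uewy6'.

('uewy6',)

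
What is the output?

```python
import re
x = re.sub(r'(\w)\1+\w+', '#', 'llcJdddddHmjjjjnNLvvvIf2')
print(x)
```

#

A backreference is literal: `\1` must see the identical characters the first group matched.
Matches: at [0:24] → 'llcJdddddHmjjjjnNLvvvIf2'.
Each match is replaced by '#'.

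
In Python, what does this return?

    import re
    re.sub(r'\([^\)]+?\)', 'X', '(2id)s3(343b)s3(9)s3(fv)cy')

`sub` substitutes 'X' at each match site.

'Xs3Xs3Xs3Xcy'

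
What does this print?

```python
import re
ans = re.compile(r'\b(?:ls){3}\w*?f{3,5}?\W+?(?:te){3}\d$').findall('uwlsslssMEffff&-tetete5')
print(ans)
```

With no groups in the pattern, `findall` gives back each whole match — 0 here.
Nothing in the string satisfies the pattern, so the list is empty.

[]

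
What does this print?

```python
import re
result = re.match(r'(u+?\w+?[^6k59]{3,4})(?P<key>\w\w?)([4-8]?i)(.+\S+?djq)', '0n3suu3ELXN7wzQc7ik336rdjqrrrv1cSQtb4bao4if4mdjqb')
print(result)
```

None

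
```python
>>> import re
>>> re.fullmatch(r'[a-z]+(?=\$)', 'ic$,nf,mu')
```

None

`re.fullmatch` requires the pattern to consume the entire string.
Here there's no way to consume every character, so the call returns None.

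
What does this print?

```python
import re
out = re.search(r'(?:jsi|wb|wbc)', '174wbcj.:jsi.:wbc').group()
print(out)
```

wb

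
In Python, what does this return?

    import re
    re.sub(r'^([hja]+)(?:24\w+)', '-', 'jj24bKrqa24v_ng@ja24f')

'-@ja24f'

Pattern: anchored at the start of the string; then one or more of one of [hja] (captured); then the literal '24', then one or more of a word character (non-capturing group).
Matches: at [0:15] → 'jj24bKrqa24v_ng'.
Each match is replaced by '-'.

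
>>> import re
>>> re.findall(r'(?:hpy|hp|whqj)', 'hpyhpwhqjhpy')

['hpy', 'hp', 'whqj', 'hpy']

The regex engine tests alternatives in the order written; an earlier branch that matches wins even if a later one would match more.
Scanning left to right: at [0:3] → 'hpy'; at [3:5] → 'hp'; at [5:9] → 'whqj'; at [9:12] → 'hpy'.
`findall` yields the raw match text (4 of them) because the pattern has no groups.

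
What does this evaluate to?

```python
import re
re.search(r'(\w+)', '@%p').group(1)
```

Pattern: one or more of a word character (captured).
`re.search` scans for the first position where the pattern succeeds.
The match spans [2:3] → 'p'.
Captured: group 1 = 'p'.

'p'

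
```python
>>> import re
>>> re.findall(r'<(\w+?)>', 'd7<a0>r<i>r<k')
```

Walking the string: at [2:6] match '<a0>', group 1 = 'a0'; at [7:10] match '<i>', group 1 = 'i'.
With a single group, `findall` returns only what that group captured — 2 items.

['a0', 'i']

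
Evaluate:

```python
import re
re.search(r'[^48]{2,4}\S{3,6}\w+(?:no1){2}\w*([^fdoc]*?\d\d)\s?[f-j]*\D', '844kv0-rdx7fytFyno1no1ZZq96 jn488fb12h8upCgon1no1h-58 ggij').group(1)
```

The pattern matches 2 to 4 of any character except [48], then 3 to 6 of a non-whitespace character, then one or more of a word character; then the literal 'no1' repeated 2 times, then zero or more of a word character; then zero or more of any character except [fdoc] (lazy), then a digit, then a digit (captured); then optionally whitespace, then zero or more of a character in [f-j], then a non-digit.
`re.search` scans for the first position where the pattern succeeds.
The match spans [3:35] → 'kv0-rdx7fytFyno1no1ZZq96 jn488fb'.
Captured: group 1 = ' jn488'.

' jn488'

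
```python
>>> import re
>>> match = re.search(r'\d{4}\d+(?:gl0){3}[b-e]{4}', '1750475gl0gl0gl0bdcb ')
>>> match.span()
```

Pattern: exactly 4 of a digit, then one or more of a digit; then the literal 'gl0' repeated 3 times, then exactly 4 of a character in [b-e].
The match spans [0:20] → '1750475gl0gl0gl0bdcb'.

(0, 20)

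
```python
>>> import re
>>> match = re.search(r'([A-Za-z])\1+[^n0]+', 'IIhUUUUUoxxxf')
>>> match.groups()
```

`\1` has to match the exact text group 1 already captured.
`re.search` scans for the first position where the pattern succeeds.
The match spans [0:13] → 'IIhUUUUUoxxxf'.
Captured: group 1 = 'I'.

('I',)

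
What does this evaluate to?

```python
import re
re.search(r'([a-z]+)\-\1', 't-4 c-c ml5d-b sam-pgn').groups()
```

('c',)

`\1` has to match the exact text group 1 already captured.
Unlike `match`, `search` isn't anchored — it looks for the pattern anywhere in the string.
The match spans [4:7] → 'c-c'.
Captured: group 1 = 'c'.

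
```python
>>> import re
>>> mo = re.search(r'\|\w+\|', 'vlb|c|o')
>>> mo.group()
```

'|c|'

The match spans [3:6] → '|c|'.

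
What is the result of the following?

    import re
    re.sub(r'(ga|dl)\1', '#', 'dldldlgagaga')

The backreference `\1` re-matches whatever the first group consumed, character for character.
Each match is replaced by '#'.

'#dl#ga'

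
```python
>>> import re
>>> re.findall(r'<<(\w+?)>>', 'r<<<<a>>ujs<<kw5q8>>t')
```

Scanning left to right: at [3:8] match '<<a>>', group 1 = 'a'; at [11:20] match '<<kw5q8>>', group 1 = 'kw5q8'.
With a single group, `findall` returns only what that group captured — 2 items.

['a', 'kw5q8']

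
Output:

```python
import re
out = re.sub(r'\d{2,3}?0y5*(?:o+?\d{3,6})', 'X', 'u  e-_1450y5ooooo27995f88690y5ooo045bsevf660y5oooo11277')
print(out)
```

This matches 2 to 3 of a digit (lazy), then the literal '0y', then zero or more of a literal '5'; then one or more of a literal 'o' (lazy), then 3 to 6 of a digit (non-capturing group).
Matches: at [6:22] → '1450y5ooooo27995'; at [24:36] → '8690y5ooo045'; at [41:55] → '660y5oooo11277'.
Every occurrence is swapped for 'X'.

u  e-_Xf8XbsevfX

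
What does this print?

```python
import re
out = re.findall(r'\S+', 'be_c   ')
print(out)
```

Pattern: one or more of a non-whitespace character.
Matches: at [0:4] → 'be_c'.
With no groups in the pattern, `findall` gives back each whole match — 1 here.

['be_c']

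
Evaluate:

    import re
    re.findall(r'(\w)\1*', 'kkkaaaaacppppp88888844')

['k', 'a', 'c', 'p', '8', '4']

`\1` is not a pattern — it's the concrete string captured by group 1, re-applied verbatim.
Walking the string: at [0:3] match 'kkk', group 1 = 'k'; at [3:8] match 'aaaaa', group 1 = 'a'; at [8:9] match 'c', group 1 = 'c'; at [9:14] match 'ppppp', group 1 = 'p'; at [14:20] match '888888', group 1 = '8'; ….
Because there's exactly one group, `findall` drops the full match and keeps group 1 from each hit.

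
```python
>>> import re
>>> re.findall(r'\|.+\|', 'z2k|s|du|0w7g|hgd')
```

No capturing groups, so `findall` returns the 1 full match string.

['|s|du|0w7g|']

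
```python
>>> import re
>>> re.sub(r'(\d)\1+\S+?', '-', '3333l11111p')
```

`\1` has to match the exact text group 1 already captured.
`sub` substitutes '-' at each match site.

'--'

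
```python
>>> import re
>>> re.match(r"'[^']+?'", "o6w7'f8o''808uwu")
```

`match` is anchored at position 0; if the pattern doesn't fit there, it returns None.
Here position 0 doesn't satisfy it, so the call returns None.

None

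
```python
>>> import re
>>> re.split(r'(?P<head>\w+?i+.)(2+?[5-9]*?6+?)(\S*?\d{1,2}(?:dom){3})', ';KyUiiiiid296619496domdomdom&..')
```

[';', 'KyUiiiiid', '296', '619496domdomdom', '&..']

This matches one or more of a word character (lazy), then one or more of the literal 'i', then any character (captured as 'head'); then one or more of a literal '2' (lazy), then zero or more of a character in [5-9] (lazy), then one or more of the literal '6' (lazy) (captured); then zero or more of a non-whitespace character (lazy), then 1 to 2 of a digit, then the literal 'dom' repeated 3 times (captured).
The `?` after the quantifier makes it lazy — it takes as little as possible before letting the rest of the pattern try.
Matches to split on: at [1:28] → 'KyUiiiiid296619496domdomdom'.
`re.split` interleaves the captured-group text with the surrounding fragments.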